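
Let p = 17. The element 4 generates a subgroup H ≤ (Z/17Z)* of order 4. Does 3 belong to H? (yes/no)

no

⟨4⟩ has order 4; its elements mod 17 are {1, 4, 13, 16}.
3 is not in this set.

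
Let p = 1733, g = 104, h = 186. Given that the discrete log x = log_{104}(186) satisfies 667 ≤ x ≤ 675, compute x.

668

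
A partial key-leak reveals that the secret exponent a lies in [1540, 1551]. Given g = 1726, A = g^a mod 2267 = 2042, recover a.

1547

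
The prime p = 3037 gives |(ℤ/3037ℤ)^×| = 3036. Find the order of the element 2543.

The order of 2543 must divide p − 1 = 3036 = 2^2 · 3 · 11 · 23.
Divisors: 1, 2, 3, 4, 6, 11, 12, 22, 23, 33, 44, 46, 66, 69, 92, 132, 138, 253, 276, 506, 759, 1012, 1518, 3036.
Check each in increasing order: 2543^1 ≡ 2543;  2543^2 ≡ 1076;  2543^3 ≡ 2968;  2543^4 ≡ 679;  2543^6 ≡ 1724;  2543^11 ≡ 746;  2543^12 ≡ 1990;  2543^22 ≡ 745;  2543^23 ≡ 2484;  2543^33 ≡ 3036;  2543^44 ≡ 2291;  2543^46 ≡ 2109;  2543^66 ≡ 1.
Smallest exponent giving 1 is 66.

66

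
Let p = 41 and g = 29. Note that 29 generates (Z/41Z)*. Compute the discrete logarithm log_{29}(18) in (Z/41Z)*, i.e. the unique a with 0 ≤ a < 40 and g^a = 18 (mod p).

Successive powers of 29 modulo 41:
  29^0=1  29^1=29  29^2=21  29^3=35  29^4=31  29^5=38
  29^6=36  29^7=19  29^8=18
So 29^8 ≡ 18 (mod 41), giving a = 8.

8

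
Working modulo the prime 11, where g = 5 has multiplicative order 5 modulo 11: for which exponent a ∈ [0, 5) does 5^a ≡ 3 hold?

Successive powers of 5 modulo 11:
  5^0=1  5^1=5  5^2=3
So 5^2 ≡ 3 (mod 11), giving a = 2.

2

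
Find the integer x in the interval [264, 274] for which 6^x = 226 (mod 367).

Compute 6^264 mod 367 = 226, then multiply by 6 repeatedly:
  6^264=226
Found 226 at exponent 264.

264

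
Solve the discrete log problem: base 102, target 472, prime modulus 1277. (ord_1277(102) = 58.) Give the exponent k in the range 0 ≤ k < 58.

Baby-step giant-step with m = ceil(sqrt(58)) = 8.
Baby table (102^j mod 1277 for j=0..7):
  0:1  1:102  2:188  3:21  4:865  5:117  6:441  7:287
Giant step factor: 102^(-8) ≡ 1198 (mod 1277).
Scan 472·1198^i mod 1277 for i = 0, 1, …:
  i=0: 472   i=1: 1022   i=2: 990   i=3: 964
  i=4: 464   i=5: 377   i=6: 865
Match at i=6, j=4: k = 6·8 + 4 = 52.

52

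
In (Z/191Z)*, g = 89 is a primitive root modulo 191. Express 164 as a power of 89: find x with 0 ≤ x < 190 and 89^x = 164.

61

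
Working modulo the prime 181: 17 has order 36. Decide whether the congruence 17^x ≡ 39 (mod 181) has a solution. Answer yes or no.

39 ∈ ⟨17⟩ iff 39^36 ≡ 1 (mod 181), since |⟨17⟩| = 36.
39^36 mod 181 = 1.
Since 1 = 1, 39 lies in the subgroup.

yes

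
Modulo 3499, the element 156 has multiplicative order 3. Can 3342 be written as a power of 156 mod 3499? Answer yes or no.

3342 ∈ ⟨156⟩ iff 3342^3 ≡ 1 (mod 3499), since |⟨156⟩| = 3.
3342^3 mod 3499 = 1.
Since 1 = 1, 3342 lies in the subgroup.

yes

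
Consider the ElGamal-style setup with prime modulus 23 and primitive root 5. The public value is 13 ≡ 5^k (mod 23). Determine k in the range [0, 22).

14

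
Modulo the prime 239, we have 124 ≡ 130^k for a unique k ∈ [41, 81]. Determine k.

Compute 130^41 mod 239 = 103, then multiply by 130 repeatedly:
  130^41=103  130^42=6  130^43=63  130^44=64  130^45=194
  130^46=125  130^47=237  130^48=218  130^49=138  130^50=15
  130^51=38  130^52=160  130^53=7  130^54=193  130^55=234
  130^56=67  130^57=106  130^58=157  130^59=95  130^60=161
  130^61=137  130^62=124
Found 124 at exponent 62.

62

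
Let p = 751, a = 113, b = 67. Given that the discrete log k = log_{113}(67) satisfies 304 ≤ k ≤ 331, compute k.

Compute 113^304 mod 751 = 320, then multiply by 113 repeatedly:
  113^304=320  113^305=112  113^306=640  113^307=224  113^308=529
  113^309=448  113^310=307  113^311=145  113^312=614  113^313=290
  113^314=477  113^315=580  113^316=203  113^317=409  113^318=406
  113^319=67
Found 67 at exponent 319.

319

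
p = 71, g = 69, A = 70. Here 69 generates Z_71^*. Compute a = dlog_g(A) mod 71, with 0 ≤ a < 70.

Baby-step giant-step with m = ceil(sqrt(70)) = 9.
Baby table (69^j mod 71 for j=0..8):
  0:1  1:69  2:4  3:63  4:16  5:39  6:64  7:14
  8:43
Giant step factor: 69^(-9) ≡ 52 (mod 71).
Scan 70·52^i mod 71 for i = 0, 1, …:
  i=0: 70   i=1: 19   i=2: 65   i=3: 43
Match at i=3, j=8: a = 3·9 + 8 = 35.

35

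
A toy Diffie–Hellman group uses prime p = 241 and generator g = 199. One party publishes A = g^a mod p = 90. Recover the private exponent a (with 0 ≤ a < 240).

Baby-step giant-step with m = ceil(sqrt(240)) = 16.
Baby table (199^j mod 241 for j=0..15):
  0:1  1:199  2:77  3:140  4:145  5:176  6:79  7:56
  8:58  9:215  10:128  11:167  12:216  13:86  14:3  15:115
Giant step factor: 199^(-16) ≡ 24 (mod 241).
Scan 90·24^i mod 241 for i = 0, 1, …:
  i=0: 90   i=1: 232   i=2: 25   i=3: 118
  i=4: 181   i=5: 6   i=6: 144   i=7: 82
  i=8: 40   i=9: 237   i=10: 145
Match at i=10, j=4: a = 10·16 + 4 = 164.

164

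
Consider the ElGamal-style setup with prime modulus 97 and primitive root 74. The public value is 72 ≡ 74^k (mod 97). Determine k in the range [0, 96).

58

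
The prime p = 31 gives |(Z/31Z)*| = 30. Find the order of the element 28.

The order of 28 must divide p − 1 = 30 = 2 · 3 · 5.
Divisors: 1, 2, 3, 5, 6, 10, 15, 30.
Check each in increasing order: 28^1 ≡ 28;  28^2 ≡ 9;  28^3 ≡ 4;  28^5 ≡ 5;  28^6 ≡ 16;  28^10 ≡ 25;  28^15 ≡ 1.
Smallest exponent giving 1 is 15.

15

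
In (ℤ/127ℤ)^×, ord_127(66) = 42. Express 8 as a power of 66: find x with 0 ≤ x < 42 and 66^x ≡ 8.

6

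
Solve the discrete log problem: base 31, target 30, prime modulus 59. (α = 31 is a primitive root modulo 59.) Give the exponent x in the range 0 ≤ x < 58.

13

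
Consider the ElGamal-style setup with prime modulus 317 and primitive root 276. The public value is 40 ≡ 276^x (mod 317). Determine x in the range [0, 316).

94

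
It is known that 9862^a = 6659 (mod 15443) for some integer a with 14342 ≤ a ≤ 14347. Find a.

14342

Compute 9862^14342 mod 15443 = 6659, then multiply by 9862 repeatedly:
  9862^14342=6659
Found 6659 at exponent 14342.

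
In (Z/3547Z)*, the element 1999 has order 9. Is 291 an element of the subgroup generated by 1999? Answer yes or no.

291 ∈ ⟨1999⟩ iff 291^9 ≡ 1 (mod 3547), since |⟨1999⟩| = 9.
291^9 mod 3547 = 1.
Since 1 = 1, 291 lies in the subgroup.

yes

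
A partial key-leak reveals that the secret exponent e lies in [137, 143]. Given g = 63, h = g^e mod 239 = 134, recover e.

138

Compute 63^137 mod 239 = 78, then multiply by 63 repeatedly:
  63^137=78  63^138=134
Found 134 at exponent 138.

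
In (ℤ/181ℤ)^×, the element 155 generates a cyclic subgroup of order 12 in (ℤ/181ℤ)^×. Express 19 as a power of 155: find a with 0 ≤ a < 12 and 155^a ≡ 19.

9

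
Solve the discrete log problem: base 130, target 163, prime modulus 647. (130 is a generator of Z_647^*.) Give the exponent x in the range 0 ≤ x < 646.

477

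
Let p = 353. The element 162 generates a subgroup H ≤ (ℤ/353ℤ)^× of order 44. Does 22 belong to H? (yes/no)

22 ∈ ⟨162⟩ iff 22^44 ≡ 1 (mod 353), since |⟨162⟩| = 44.
22^44 mod 353 = 1.
Since 1 = 1, 22 lies in the subgroup.

yes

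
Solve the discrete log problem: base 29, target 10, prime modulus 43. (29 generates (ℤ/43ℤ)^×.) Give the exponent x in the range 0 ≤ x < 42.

Baby-step giant-step with m = ceil(sqrt(42)) = 7.
Baby table (29^j mod 43 for j=0..6):
  0:1  1:29  2:24  3:8  4:17  5:20  6:21
Giant step factor: 29^(-7) ≡ 37 (mod 43).
Scan 10·37^i mod 43 for i = 0, 1, …:
  i=0: 10   i=1: 26   i=2: 16   i=3: 33
  i=4: 17
Match at i=4, j=4: x = 4·7 + 4 = 32.

32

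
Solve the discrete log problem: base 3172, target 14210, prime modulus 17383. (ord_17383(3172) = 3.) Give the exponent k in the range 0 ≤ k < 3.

Successive powers of 3172 modulo 17383:
  3172^0=1  3172^1=3172  3172^2=14210
So 3172^2 ≡ 14210 (mod 17383), giving k = 2.

2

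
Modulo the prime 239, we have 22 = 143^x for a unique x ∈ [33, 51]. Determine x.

Compute 143^33 mod 239 = 228, then multiply by 143 repeatedly:
  143^33=228  143^34=100  143^35=199  143^36=16  143^37=137
  143^38=232  143^39=194  143^40=18  143^41=184  143^42=22
Found 22 at exponent 42.

42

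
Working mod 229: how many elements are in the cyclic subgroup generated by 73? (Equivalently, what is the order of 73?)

The order of 73 must divide p − 1 = 228 = 2^2 · 3 · 19.
Divisors: 1, 2, 3, 4, 6, 12, 19, 38, 57, 76, 114, 228.
Check each in increasing order: 73^1 ≡ 73;  73^2 ≡ 62;  73^3 ≡ 175;  73^4 ≡ 180;  73^6 ≡ 168;  73^12 ≡ 57;  73^19 ≡ 140;  73^38 ≡ 135;  73^57 ≡ 122;  73^76 ≡ 134;  73^114 ≡ 228;  73^228 ≡ 1.
Smallest exponent giving 1 is 228.

228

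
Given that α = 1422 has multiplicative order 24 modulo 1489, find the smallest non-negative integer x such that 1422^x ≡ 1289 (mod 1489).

Successive powers of 1422 modulo 1489:
  1422^0=1  1422^1=1422  1422^2=22  1422^3=15  1422^4=484  1422^5=330
  1422^6=225  1422^7=1304  1422^8=483  1422^9=397  1422^10=203  1422^11=1289
So 1422^11 ≡ 1289 (mod 1489), giving x = 11.

11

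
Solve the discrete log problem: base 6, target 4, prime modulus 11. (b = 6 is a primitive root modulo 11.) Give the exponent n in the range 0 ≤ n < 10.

8

Successive powers of 6 modulo 11:
  6^0=1  6^1=6  6^2=3  6^3=7  6^4=9  6^5=10
  6^6=5  6^7=8  6^8=4
So 6^8 ≡ 4 (mod 11), giving n = 8.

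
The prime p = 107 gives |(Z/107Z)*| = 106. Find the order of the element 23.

53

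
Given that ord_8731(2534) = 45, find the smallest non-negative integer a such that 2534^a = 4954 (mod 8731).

Successive powers of 2534 modulo 8731:
  2534^0=1  2534^1=2534  2534^2=3871  2534^3=4201  2534^4=2245  2534^5=4949
  2534^6=3050  2534^7=1765  2534^8=2238  2534^9=4673  2534^10=2146  2534^11=7282
  2534^12=3985  2534^13=4954
So 2534^13 ≡ 4954 (mod 8731), giving a = 13.

13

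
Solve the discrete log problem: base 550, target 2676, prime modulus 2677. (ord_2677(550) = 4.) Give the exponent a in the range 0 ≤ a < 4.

Successive powers of 550 modulo 2677:
  550^0=1  550^1=550  550^2=2676
So 550^2 ≡ 2676 (mod 2677), giving a = 2.

2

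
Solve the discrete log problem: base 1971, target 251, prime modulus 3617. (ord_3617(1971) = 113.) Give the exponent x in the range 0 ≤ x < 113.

Successive powers of 1971 modulo 3617:
  1971^0=1  1971^1=1971  1971^2=183  1971^3=2610  1971^4=936  1971^5=186
  1971^6=1289  1971^7=1485  1971^8=782  1971^9=480  1971^10=2043  1971^11=1032
  1971^12=1318  1971^13=772  1971^14=2472  1971^15=213  1971^16=251
So 1971^16 ≡ 251 (mod 3617), giving x = 16.

16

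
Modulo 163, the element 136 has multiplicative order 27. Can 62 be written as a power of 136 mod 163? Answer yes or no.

62 ∈ ⟨136⟩ iff 62^27 ≡ 1 (mod 163), since |⟨136⟩| = 27.
62^27 mod 163 = 58.
Since 58 ≠ 1, 62 does not lie in the subgroup.

no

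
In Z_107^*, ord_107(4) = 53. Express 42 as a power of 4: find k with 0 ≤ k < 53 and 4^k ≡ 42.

4

Successive powers of 4 modulo 107:
  4^0=1  4^1=4  4^2=16  4^3=64  4^4=42
So 4^4 ≡ 42 (mod 107), giving k = 4.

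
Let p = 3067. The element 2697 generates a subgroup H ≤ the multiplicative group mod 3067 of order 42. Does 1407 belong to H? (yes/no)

no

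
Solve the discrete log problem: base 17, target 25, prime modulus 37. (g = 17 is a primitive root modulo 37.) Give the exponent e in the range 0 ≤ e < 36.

Successive powers of 17 modulo 37:
  17^0=1  17^1=17  17^2=30  17^3=29  17^4=12  17^5=19
  17^6=27  17^7=15  17^8=33  17^9=6  17^10=28  17^11=32
  17^12=26  17^13=35  17^14=3  17^15=14  17^16=16  17^17=13
  17^18=36  17^19=20  17^20=7  17^21=8  17^22=25
So 17^22 ≡ 25 (mod 37), giving e = 22.

22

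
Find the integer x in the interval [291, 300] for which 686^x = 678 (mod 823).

297

Compute 686^291 mod 823 = 763, then multiply by 686 repeatedly:
  686^291=763  686^292=813  686^293=547  686^294=777  686^295=541
  686^296=776  686^297=678
Found 678 at exponent 297.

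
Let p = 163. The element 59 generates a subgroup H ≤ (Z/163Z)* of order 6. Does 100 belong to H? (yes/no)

no

⟨59⟩ has order 6; its elements mod 163 are {1, 58, 59, 104, 105, 162}.
100 is not in this set.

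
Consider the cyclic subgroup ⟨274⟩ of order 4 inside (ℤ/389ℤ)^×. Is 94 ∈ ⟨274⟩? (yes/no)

no

⟨274⟩ has order 4; its elements mod 389 are {1, 115, 274, 388}.
94 is not in this set.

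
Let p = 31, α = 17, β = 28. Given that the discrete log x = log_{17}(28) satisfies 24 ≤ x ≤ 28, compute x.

Compute 17^24 mod 31 = 4, then multiply by 17 repeatedly:
  17^24=4  17^25=6  17^26=9  17^27=29  17^28=28
Found 28 at exponent 28.

28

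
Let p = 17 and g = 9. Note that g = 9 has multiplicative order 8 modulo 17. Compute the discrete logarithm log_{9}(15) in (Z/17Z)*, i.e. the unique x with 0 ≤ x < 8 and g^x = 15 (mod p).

Successive powers of 9 modulo 17:
  9^0=1  9^1=9  9^2=13  9^3=15
So 9^3 ≡ 15 (mod 17), giving x = 3.

3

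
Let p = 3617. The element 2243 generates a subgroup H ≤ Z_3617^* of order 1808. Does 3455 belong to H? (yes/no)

yes

3455 ∈ ⟨2243⟩ iff 3455^1808 ≡ 1 (mod 3617), since |⟨2243⟩| = 1808.
3455^1808 mod 3617 = 1.
Since 1 = 1, 3455 lies in the subgroup.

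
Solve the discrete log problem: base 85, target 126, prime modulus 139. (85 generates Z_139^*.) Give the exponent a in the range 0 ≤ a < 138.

25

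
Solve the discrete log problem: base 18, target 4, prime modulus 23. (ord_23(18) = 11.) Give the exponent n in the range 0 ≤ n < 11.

4

Successive powers of 18 modulo 23:
  18^0=1  18^1=18  18^2=2  18^3=13  18^4=4
So 18^4 ≡ 4 (mod 23), giving n = 4.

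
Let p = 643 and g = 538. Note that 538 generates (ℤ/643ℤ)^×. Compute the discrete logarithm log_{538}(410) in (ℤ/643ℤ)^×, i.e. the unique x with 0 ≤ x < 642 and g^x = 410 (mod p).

Baby-step giant-step with m = ceil(sqrt(642)) = 26.
Baby table (538^j mod 643 for j=0..25):
  0:1  1:538  2:94  3:418  4:477  5:69  6:471  7:56
  8:550  9:120  10:260  11:349  12:6  13:13  14:564  15:579
  16:290  17:414  18:254  19:336  20:85  21:77  22:274  23:165
  24:36  25:78
Giant step factor: 538^(-26) ≡ 156 (mod 643).
Scan 410·156^i mod 643 for i = 0, 1, …:
  i=0: 410   i=1: 303   i=2: 329   i=3: 527
  i=4: 551   i=5: 437   i=6: 14   i=7: 255
  i=8: 557   i=9: 87   i=10: 69
Match at i=10, j=5: x = 10·26 + 5 = 265.

265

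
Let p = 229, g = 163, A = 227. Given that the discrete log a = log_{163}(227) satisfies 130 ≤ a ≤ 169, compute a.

147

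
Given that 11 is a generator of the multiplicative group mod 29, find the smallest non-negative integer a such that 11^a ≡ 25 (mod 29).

4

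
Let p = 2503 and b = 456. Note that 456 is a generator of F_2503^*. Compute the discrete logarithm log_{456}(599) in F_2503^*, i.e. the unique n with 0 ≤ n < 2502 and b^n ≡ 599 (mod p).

1800

Baby-step giant-step with m = ceil(sqrt(2502)) = 51.
Baby table (456^j mod 2503 for j=0..50):
  0:1  1:456  2:187  3:170  4:2430  5:1754  6:1367  7:105
  8:323  9:2114  10:329  11:2347  12:1451  13:864  14:1013  15:1376
  16:1706  17:2006  18:1141  19:2175  20:612  21:1239  22:1809  23:1417
  24:378  25:2164  26:602  27:1685  28:2442  29:2220  30:1108  31:2145
  32:1950  33:635  34:1715  35:1104  36:321  37:1202  38:2458  39:2007
  40:1597  41:2362  42:782  43:1166  44:1060  45:281  46:483  47:2487
  48:213  49:2014  50:2286
Giant step factor: 456^(-51) ≡ 2488 (mod 2503).
Scan 599·2488^i mod 2503 for i = 0, 1, …:
  i=0: 599   i=1: 1027   i=2: 2116   i=3: 799
  i=4: 530   i=5: 2062   i=6: 1609   i=7: 895
  i=8: 1593   i=9: 1135     …   i=34: 242
  i=35: 1376
Match at i=35, j=15: n = 35·51 + 15 = 1800.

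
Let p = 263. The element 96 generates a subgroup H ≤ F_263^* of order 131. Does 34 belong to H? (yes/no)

yes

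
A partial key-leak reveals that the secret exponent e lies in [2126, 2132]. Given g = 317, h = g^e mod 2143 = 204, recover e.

Compute 317^2126 mod 2143 = 2049, then multiply by 317 repeatedly:
  317^2126=2049  317^2127=204
Found 204 at exponent 2127.

2127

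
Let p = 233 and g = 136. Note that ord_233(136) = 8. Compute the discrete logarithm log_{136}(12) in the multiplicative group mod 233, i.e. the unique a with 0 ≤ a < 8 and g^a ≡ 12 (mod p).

7

Successive powers of 136 modulo 233:
  136^0=1  136^1=136  136^2=89  136^3=221  136^4=232  136^5=97
  136^6=144  136^7=12
So 136^7 ≡ 12 (mod 233), giving a = 7.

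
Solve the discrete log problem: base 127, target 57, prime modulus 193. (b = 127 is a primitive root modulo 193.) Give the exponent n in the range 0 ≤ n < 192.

Baby-step giant-step with m = ceil(sqrt(192)) = 14.
Baby table (127^j mod 193 for j=0..13):
  0:1  1:127  2:110  3:74  4:134  5:34  6:72  7:73
  8:7  9:117  10:191  11:132  12:166  13:45
Giant step factor: 127^(-14) ≡ 18 (mod 193).
Scan 57·18^i mod 193 for i = 0, 1, …:
  i=0: 57   i=1: 61   i=2: 133   i=3: 78
  i=4: 53   i=5: 182   i=6: 188   i=7: 103
  i=8: 117
Match at i=8, j=9: n = 8·14 + 9 = 121.

121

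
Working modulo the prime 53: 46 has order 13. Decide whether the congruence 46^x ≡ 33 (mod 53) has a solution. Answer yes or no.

no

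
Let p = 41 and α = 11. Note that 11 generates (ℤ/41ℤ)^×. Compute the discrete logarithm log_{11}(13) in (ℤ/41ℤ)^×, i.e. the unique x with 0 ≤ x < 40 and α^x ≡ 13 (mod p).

37

Successive powers of 11 modulo 41:
  11^0=1  11^1=11  11^2=39  11^3=19  11^4=4  11^5=3
  11^6=33  11^7=35  11^8=16  11^9=12  11^10=9  11^11=17
  11^12=23  11^13=7  11^14=36  11^15=27  11^16=10  11^17=28
  11^18=21  11^19=26  11^20=40  11^21=30  11^22=2  11^23=22
  11^24=37  11^25=38  11^26=8  11^27=6  11^28=25  11^29=29
  11^30=32  11^31=24  11^32=18  11^33=34  11^34=5  11^35=14
  11^36=31  11^37=13
So 11^37 ≡ 13 (mod 41), giving x = 37.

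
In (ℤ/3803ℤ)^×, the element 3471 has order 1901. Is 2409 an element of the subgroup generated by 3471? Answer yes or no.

no

2409 ∈ ⟨3471⟩ iff 2409^1901 ≡ 1 (mod 3803), since |⟨3471⟩| = 1901.
2409^1901 mod 3803 = 3802.
Since 3802 ≠ 1, 2409 does not lie in the subgroup.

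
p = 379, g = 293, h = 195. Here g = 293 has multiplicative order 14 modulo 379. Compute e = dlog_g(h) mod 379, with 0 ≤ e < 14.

Successive powers of 293 modulo 379:
  293^0=1  293^1=293  293^2=195
So 293^2 ≡ 195 (mod 379), giving e = 2.

2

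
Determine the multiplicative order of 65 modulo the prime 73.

6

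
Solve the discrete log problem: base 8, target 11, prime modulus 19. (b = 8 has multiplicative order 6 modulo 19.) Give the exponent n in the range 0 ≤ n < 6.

4

Successive powers of 8 modulo 19:
  8^0=1  8^1=8  8^2=7  8^3=18  8^4=11
So 8^4 ≡ 11 (mod 19), giving n = 4.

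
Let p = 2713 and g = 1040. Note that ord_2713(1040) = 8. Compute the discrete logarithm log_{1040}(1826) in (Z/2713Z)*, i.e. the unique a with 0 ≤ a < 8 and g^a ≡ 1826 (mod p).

2

Successive powers of 1040 modulo 2713:
  1040^0=1  1040^1=1040  1040^2=1826
So 1040^2 ≡ 1826 (mod 2713), giving a = 2.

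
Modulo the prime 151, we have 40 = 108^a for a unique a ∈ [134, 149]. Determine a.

134

Compute 108^134 mod 151 = 40, then multiply by 108 repeatedly:
  108^134=40
Found 40 at exponent 134.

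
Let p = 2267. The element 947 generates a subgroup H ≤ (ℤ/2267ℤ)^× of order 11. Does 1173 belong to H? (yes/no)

⟨947⟩ has order 11; its elements mod 2267 are {1, 947, 981, 1153, 1173, 1271, 1337, 1344, 1464, 1804, 2127}.
1173 is in this set.

yes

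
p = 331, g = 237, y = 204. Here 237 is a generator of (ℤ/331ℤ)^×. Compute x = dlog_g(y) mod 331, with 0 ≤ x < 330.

Baby-step giant-step with m = ceil(sqrt(330)) = 19.
Baby table (237^j mod 331 for j=0..18):
  0:1  1:237  2:230  3:226  4:271  5:13  6:102  7:11
  8:290  9:213  10:169  11:2  12:143  13:129  14:121  15:211
  16:26  17:204  18:22
Giant step factor: 237^(-19) ≡ 222 (mod 331).
Scan 204·222^i mod 331 for i = 0, 1, …:
  i=0: 204
Match at i=0, j=17: x = 0·19 + 17 = 17.

17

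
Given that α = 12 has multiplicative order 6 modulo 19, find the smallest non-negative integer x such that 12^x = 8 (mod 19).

5

Successive powers of 12 modulo 19:
  12^0=1  12^1=12  12^2=11  12^3=18  12^4=7  12^5=8
So 12^5 ≡ 8 (mod 19), giving x = 5.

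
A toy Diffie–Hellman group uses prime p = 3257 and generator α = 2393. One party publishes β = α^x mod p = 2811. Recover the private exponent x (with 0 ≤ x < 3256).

Baby-step giant-step with m = ceil(sqrt(3256)) = 58.
Baby table (2393^j mod 3257 for j=0..57):
  0:1  1:2393  2:643  3:1395  4:3067  5:1310  6:1596  7:2024
  8:273  9:1889  10:2918  11:3023  12:242  13:2617  14:2527  15:2119
  16:2875  17:1091  18:1906  19:1258  20:926  21:1158  22:2644  23:1998
  24:3195  25:1456  26:2475  27:1449  28:2009  29:205  30:2015  31:1535
  32:2616  33:134  34:1476  35:1480  36:1281  37:596  38:2919  39:2159
  40:885  41:755  42:2337  43:172  44:1214  45:3115  46:2179  47:3147
  48:587  49:924  50:2886  51:1358  52:2465  53:318  54:2093  55:2540
  56:658  57:1463
Giant step factor: 2393^(-58) ≡ 1041 (mod 3257).
Scan 2811·1041^i mod 3257 for i = 0, 1, …:
  i=0: 2811   i=1: 1465   i=2: 789   i=3: 585
  i=4: 3183   i=5: 1134   i=6: 1460   i=7: 2098
  i=8: 1828   i=9: 860     …   i=54: 157
  i=55: 587
Match at i=55, j=48: x = 55·58 + 48 = 3238.

3238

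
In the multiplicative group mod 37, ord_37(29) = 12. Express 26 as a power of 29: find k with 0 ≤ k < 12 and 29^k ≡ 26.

4

Successive powers of 29 modulo 37:
  29^0=1  29^1=29  29^2=27  29^3=6  29^4=26
So 29^4 ≡ 26 (mod 37), giving k = 4.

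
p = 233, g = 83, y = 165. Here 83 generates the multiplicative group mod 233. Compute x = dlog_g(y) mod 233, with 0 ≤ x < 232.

Baby-step giant-step with m = ceil(sqrt(232)) = 16.
Baby table (83^j mod 233 for j=0..15):
  0:1  1:83  2:132  3:5  4:182  5:194  6:25  7:211
  8:38  9:125  10:123  11:190  12:159  13:149  14:18  15:96
Giant step factor: 83^(-16) ≡ 76 (mod 233).
Scan 165·76^i mod 233 for i = 0, 1, …:
  i=0: 165   i=1: 191   i=2: 70   i=3: 194
Match at i=3, j=5: x = 3·16 + 5 = 53.

53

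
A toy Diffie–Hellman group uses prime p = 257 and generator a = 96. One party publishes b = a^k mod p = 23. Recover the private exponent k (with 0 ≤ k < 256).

Baby-step giant-step with m = ceil(sqrt(256)) = 16.
Baby table (96^j mod 257 for j=0..15):
  0:1  1:96  2:221  3:142  4:11  5:28  6:118  7:20
  8:121  9:51  10:13  11:220  12:46  13:47  14:143  15:107
Giant step factor: 96^(-16) ≡ 32 (mod 257).
Scan 23·32^i mod 257 for i = 0, 1, …:
  i=0: 23   i=1: 222   i=2: 165   i=3: 140
  i=4: 111   i=5: 211   i=6: 70   i=7: 184
  i=8: 234   i=9: 35   i=10: 92   i=11: 117
  i=12: 146   i=13: 46
Match at i=13, j=12: k = 13·16 + 12 = 220.

220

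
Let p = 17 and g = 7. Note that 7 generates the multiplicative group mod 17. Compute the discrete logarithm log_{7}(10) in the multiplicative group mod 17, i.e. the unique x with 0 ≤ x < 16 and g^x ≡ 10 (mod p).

9

Successive powers of 7 modulo 17:
  7^0=1  7^1=7  7^2=15  7^3=3  7^4=4  7^5=11
  7^6=9  7^7=12  7^8=16  7^9=10
So 7^9 ≡ 10 (mod 17), giving x = 9.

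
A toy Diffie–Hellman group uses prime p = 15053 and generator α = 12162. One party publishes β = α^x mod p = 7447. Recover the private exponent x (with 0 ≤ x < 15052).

Baby-step giant-step with m = ceil(sqrt(15052)) = 123.
Baby table (12162^j mod 15053 for j=0..122):
  0:1  1:12162  2:3466  3:5092  4:862  5:6756  6:7198  7:8881
  8:5447  9:13214  10:2840  11:8498  12:13831  13:10400  14:9494  15:9518
  16:346  17:8265  18:10049  19:631  20:12245  21:4361  22:6763  23:2014
  24:3037  25:10985  26:4195  27:4973  28:13725  29:733  30:3370  31:11674
  32:14345  33:14673  34:14764  35:7584  36:6877  37:3606  38:6783  39:4406
  40:12145  41:7454  42:6382  43:4616  44:7155  45:12770  46:6939  47:5000
  48:10933  49:3997  50:5377  51:4842  52:1068  53:13330  54:13703  55:4123
  56:2383  57:5021  58:10434  59:1518  60:6938  61:7891  62:7467  63:13958
  64:4515  65:13139  66:8923  67:4449  68:8256  69:5962  70:14596  71:11576
  72:11656  73:6171  74:12497  75:13426  76:7121  77:5693  78:9519  79:12508
  80:11731  81:88  82:1493  83:3948  84:11559  85:591  86:7461  87:1198
  88:13825  89:12693  90:3751  91:9072  92:10227  93:12888  94:12020  95:7557
  96:9669  97:342  98:4776  99:11238  100:10369  101:8797  102:7443  103:8077
  104:11649  105:11355  106:3288  107:7888  108:1087  109:3560  110:4292  111:10553
  112:3708  113:12961  114:11719  115:4674  116:5060  117:3056  118:1215  119:9837
  120:11403  121:15050  122:8673
Giant step factor: 12162^(-123) ≡ 1093 (mod 15053).
Scan 7447·1093^i mod 15053 for i = 0, 1, …:
  i=0: 7447   i=1: 10951   i=2: 2308   i=3: 8793
  i=4: 6935   i=5: 8296   i=6: 5622   i=7: 3222
  i=8: 14297   i=9: 1607     …   i=118: 7744
  i=119: 4406
Match at i=119, j=39: x = 119·123 + 39 = 14676.

14676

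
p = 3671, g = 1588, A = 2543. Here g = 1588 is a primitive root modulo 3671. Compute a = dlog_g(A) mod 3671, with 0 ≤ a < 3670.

203

Baby-step giant-step with m = ceil(sqrt(3670)) = 61.
Baby table (1588^j mod 3671 for j=0..60):
  0:1  1:1588  2:3438  3:767  4:2895  5:1168  6:929  7:3181
  8:132  9:369  10:2283  11:2127  12:356  13:3665  14:1485  15:1398
  16:2740  17:985  18:334  19:1768  20:2940  21:2879  22:1457  23:986
  24:1922  25:1535  26:36  27:2103  28:2625  29:1915  30:1432  31:1667
  32:405  33:715  34:1081  35:2271  36:1426  37:3152  38:1803  39:3455
  40:2066  41:2605  42:3194  43:2421  44:1011  45:1241  46:3052  47:856
  48:1058  49:2457  50:3114  51:195  52:1296  53:2288  54:2725  55:2862
  56:158  57:1276  58:3567  59:43  60:2206
Giant step factor: 1588^(-61) ≡ 1998 (mod 3671).
Scan 2543·1998^i mod 3671 for i = 0, 1, …:
  i=0: 2543   i=1: 250   i=2: 244   i=3: 2940
Match at i=3, j=20: a = 3·61 + 20 = 203.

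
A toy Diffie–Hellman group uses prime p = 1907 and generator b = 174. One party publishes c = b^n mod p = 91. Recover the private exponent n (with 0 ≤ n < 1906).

Baby-step giant-step with m = ceil(sqrt(1906)) = 44.
Baby table (174^j mod 1907 for j=0..43):
  0:1  1:174  2:1671  3:890  4:393  5:1637  6:695  7:789
  8:1889  9:682  10:434  11:1143  12:554  13:1046  14:839  15:1054
  16:324  17:1073  18:1723  19:403  20:1470  21:242  22:154  23:98
  24:1796  25:1663  26:1405  27:374  28:238  29:1365  30:1042  31:143
  32:91  33:578  34:1408  35:896  36:1437  37:221  38:314  39:1240
  40:269  41:1038  42:1354  43:1035
Giant step factor: 174^(-44) ≡ 1185 (mod 1907).
Scan 91·1185^i mod 1907 for i = 0, 1, …:
  i=0: 91
Match at i=0, j=32: n = 0·44 + 32 = 32.

32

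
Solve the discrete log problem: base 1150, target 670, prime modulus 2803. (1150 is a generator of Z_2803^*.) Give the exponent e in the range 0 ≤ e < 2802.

1625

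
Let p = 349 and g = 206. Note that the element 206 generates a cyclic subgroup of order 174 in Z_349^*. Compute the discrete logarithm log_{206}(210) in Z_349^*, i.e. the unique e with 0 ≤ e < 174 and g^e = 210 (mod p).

30

Baby-step giant-step with m = ceil(sqrt(174)) = 14.
Baby table (206^j mod 349 for j=0..13):
  0:1  1:206  2:207  3:64  4:271  5:335  6:257  7:243
  8:151  9:45  10:196  11:241  12:88  13:329
Giant step factor: 206^(-14) ≡ 77 (mod 349).
Scan 210·77^i mod 349 for i = 0, 1, …:
  i=0: 210   i=1: 116   i=2: 207
Match at i=2, j=2: e = 2·14 + 2 = 30.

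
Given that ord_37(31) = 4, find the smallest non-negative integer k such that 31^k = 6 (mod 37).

Successive powers of 31 modulo 37:
  31^0=1  31^1=31  31^2=36  31^3=6
So 31^3 ≡ 6 (mod 37), giving k = 3.

3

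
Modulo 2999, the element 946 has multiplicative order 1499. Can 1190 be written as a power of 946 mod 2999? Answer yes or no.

no

1190 ∈ ⟨946⟩ iff 1190^1499 ≡ 1 (mod 2999), since |⟨946⟩| = 1499.
1190^1499 mod 2999 = 2998.
Since 2998 ≠ 1, 1190 does not lie in the subgroup.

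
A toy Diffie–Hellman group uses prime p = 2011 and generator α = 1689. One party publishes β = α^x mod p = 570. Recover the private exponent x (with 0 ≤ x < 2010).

Baby-step giant-step with m = ceil(sqrt(2010)) = 45.
Baby table (1689^j mod 2011 for j=0..44):
  0:1  1:1689  2:1123  3:374  4:232  5:1714  6:1117  7:295
  8:1538  9:1481  10:1736  11:66  12:869  13:1722  14:552  15:1235
  16:508  17:1326  18:1371  19:958  20:1218  21:1960  22:334  23:1046
  24:1036  25:234  26:1070  27:1352  28:1043  29:2002  30:887  31:1959
  32:656  33:1934  34:662  35:2  36:1367  37:235  38:748  39:464
  40:1417  41:223  42:590  43:1065  44:951
Giant step factor: 1689^(-45) ≡ 1064 (mod 2011).
Scan 570·1064^i mod 2011 for i = 0, 1, …:
  i=0: 570   i=1: 1169   i=2: 1018   i=3: 1234
  i=4: 1804   i=5: 962   i=6: 1980   i=7: 1203
  i=8: 996   i=9: 1958     …   i=34: 264
  i=35: 1367
Match at i=35, j=36: x = 35·45 + 36 = 1611.

1611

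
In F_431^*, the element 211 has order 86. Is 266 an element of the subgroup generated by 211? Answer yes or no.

266 ∈ ⟨211⟩ iff 266^86 ≡ 1 (mod 431), since |⟨211⟩| = 86.
266^86 mod 431 = 1.
Since 1 = 1, 266 lies in the subgroup.

yes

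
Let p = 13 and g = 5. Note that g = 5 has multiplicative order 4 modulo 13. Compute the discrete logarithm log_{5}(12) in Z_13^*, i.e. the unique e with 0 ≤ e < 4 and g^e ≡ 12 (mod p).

2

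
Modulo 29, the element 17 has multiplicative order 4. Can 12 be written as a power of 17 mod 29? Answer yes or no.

⟨17⟩ has order 4; its elements mod 29 are {1, 12, 17, 28}.
12 is in this set.

yes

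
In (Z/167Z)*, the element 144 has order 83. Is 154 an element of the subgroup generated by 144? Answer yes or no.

154 ∈ ⟨144⟩ iff 154^83 ≡ 1 (mod 167), since |⟨144⟩| = 83.
154^83 mod 167 = 1.
Since 1 = 1, 154 lies in the subgroup.

yes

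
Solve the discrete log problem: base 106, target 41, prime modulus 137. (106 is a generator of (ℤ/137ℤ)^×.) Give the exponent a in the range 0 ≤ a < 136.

51

Baby-step giant-step with m = ceil(sqrt(136)) = 12.
Baby table (106^j mod 137 for j=0..11):
  0:1  1:106  2:2  3:75  4:4  5:13  6:8  7:26
  8:16  9:52  10:32  11:104
Giant step factor: 106^(-12) ≡ 15 (mod 137).
Scan 41·15^i mod 137 for i = 0, 1, …:
  i=0: 41   i=1: 67   i=2: 46   i=3: 5
  i=4: 75
Match at i=4, j=3: a = 4·12 + 3 = 51.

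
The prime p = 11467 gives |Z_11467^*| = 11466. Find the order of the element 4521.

3822

The order of 4521 must divide p − 1 = 11466 = 2 · 3^2 · 7^2 · 13.
Divisors: 1, 2, 3, 6, 7, 9, 13, 14, 18, 21, 26, 39, 42, 49, 63, 78, 91, 98, 117, 126, 147, 182, 234, 273, 294, 441, 546, 637, 819, 882, 1274, 1638, 1911, 3822, 5733, 11466.
Check each in increasing order: 4521^1 ≡ 4521;  4521^2 ≡ 5247;  4521^3 ≡ 7931;  4521^6 ≡ 4266;  4521^7 ≡ 10559;  4521^9 ≡ 5996;  4521^13 ≡ 2318;  4521^14 ≡ 10307;  4521^18 ≡ 2971;  4521^21 ≡ 9783;  4521^26 ≡ 6568;  4521^39 ≡ 7915;  4521^42 ≡ 3507;  4521^49 ≡ 3470;  4521^63 ≡ 11184;  4521^78 ≡ 3004;  4521^91 ≡ 2803;  4521^98 ≡ 550;  4521^117 ≡ 5569;  4521^126 ≡ 11287;  4521^147 ≡ 4978;  4521^182 ≡ 1914;  4521^234 ≡ 6993;  4521^273 ≡ 9853;  4521^294 ≡ 297;  4521^441 ≡ 10690;  4521^546 ≡ 1987;  4521^637 ≡ 8066;  4521^819 ≡ 3742;  4521^882 ≡ 7445;  4521^1274 ≡ 8065;  4521^1638 ≡ 1357;  4521^1911 ≡ 11466;  4521^3822 ≡ 1.
Smallest exponent giving 1 is 3822.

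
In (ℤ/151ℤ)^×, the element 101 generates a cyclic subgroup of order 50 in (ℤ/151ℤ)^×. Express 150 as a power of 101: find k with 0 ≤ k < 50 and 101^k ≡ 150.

25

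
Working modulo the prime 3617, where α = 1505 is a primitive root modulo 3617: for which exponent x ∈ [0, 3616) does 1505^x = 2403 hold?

Baby-step giant-step with m = ceil(sqrt(3616)) = 61.
Baby table (1505^j mod 3617 for j=0..60):
  0:1  1:1505  2:783  3:2890  4:1816  5:2245  6:447  7:3590
  8:2769  9:561  10:1544  11:1606  12:874  13:2399  14:729  15:1194
  16:2938  17:1716  18:42  19:1721  20:333  21:2019  22:315  23:248
  24:689  25:2483  26:554  27:1860  28:3359  29:2346  30:538  31:3099
  32:1682  33:3127  34:418  35:3349  36:1764  37:3559  38:3135  39:1607
  40:2379  41:3182  42:2  43:3010  44:1566  45:2163  46:15  47:873
  48:894  49:3563  50:1921  51:1122  52:3088  53:3212  54:1748  55:1181
  56:1458  57:2388  58:2259  59:3432  60:84
Giant step factor: 1505^(-61) ≡ 62 (mod 3617).
Scan 2403·62^i mod 3617 for i = 0, 1, …:
  i=0: 2403   i=1: 689
Match at i=1, j=24: x = 1·61 + 24 = 85.

85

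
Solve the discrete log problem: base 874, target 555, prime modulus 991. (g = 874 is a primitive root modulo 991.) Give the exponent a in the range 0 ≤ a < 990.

Baby-step giant-step with m = ceil(sqrt(990)) = 32.
Baby table (874^j mod 991 for j=0..31):
  0:1  1:874  2:806  3:834  4:531  5:306  6:865  7:868
  8:517  9:953  10:482  11:93  12:20  13:633  14:264  15:824
  16:710  17:174  18:453  19:513  20:430  21:231  22:721  23:869
  24:400  25:768  26:325  27:624  28:326  29:507  30:141  31:350
Giant step factor: 874^(-32) ≡ 379 (mod 991).
Scan 555·379^i mod 991 for i = 0, 1, …:
  i=0: 555   i=1: 253   i=2: 751   i=3: 212
  i=4: 77   i=5: 444   i=6: 797   i=7: 799
  i=8: 566   i=9: 458     …   i=24: 179
  i=25: 453
Match at i=25, j=18: a = 25·32 + 18 = 818.

818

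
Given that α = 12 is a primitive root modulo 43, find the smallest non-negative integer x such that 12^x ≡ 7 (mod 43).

Baby-step giant-step with m = ceil(sqrt(42)) = 7.
Baby table (12^j mod 43 for j=0..6):
  0:1  1:12  2:15  3:8  4:10  5:34  6:21
Giant step factor: 12^(-7) ≡ 7 (mod 43).
Scan 7·7^i mod 43 for i = 0, 1, …:
  i=0: 7   i=1: 6   i=2: 42   i=3: 36
  i=4: 37   i=5: 1
Match at i=5, j=0: x = 5·7 + 0 = 35.

35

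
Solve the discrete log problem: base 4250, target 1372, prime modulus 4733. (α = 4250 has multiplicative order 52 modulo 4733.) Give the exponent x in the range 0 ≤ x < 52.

2

Baby-step giant-step with m = ceil(sqrt(52)) = 8.
Baby table (4250^j mod 4733 for j=0..7):
  0:1  1:4250  2:1372  3:4677  4:3383  5:3629  6:3136  7:4605
Giant step factor: 4250^(-8) ≡ 1091 (mod 4733).
Scan 1372·1091^i mod 4733 for i = 0, 1, …:
  i=0: 1372
Match at i=0, j=2: x = 0·8 + 2 = 2.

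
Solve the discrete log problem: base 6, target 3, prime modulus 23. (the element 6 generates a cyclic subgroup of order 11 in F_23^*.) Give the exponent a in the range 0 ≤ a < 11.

7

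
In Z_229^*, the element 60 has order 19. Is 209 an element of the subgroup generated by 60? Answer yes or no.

no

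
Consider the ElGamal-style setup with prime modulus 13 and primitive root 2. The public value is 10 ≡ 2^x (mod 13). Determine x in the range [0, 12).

10

Successive powers of 2 modulo 13:
  2^0=1  2^1=2  2^2=4  2^3=8  2^4=3  2^5=6
  2^6=12  2^7=11  2^8=9  2^9=5  2^10=10
So 2^10 ≡ 10 (mod 13), giving x = 10.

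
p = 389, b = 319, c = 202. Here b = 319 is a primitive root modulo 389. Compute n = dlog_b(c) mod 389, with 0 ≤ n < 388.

Baby-step giant-step with m = ceil(sqrt(388)) = 20.
Baby table (319^j mod 389 for j=0..19):
  0:1  1:319  2:232  3:98  4:142  5:174  6:268  7:301
  8:325  9:201  10:323  11:341  12:248  13:145  14:353  15:186
  16:206  17:362  18:334  19:349
Giant step factor: 319^(-20) ≡ 96 (mod 389).
Scan 202·96^i mod 389 for i = 0, 1, …:
  i=0: 202   i=1: 331   i=2: 267   i=3: 347
  i=4: 247   i=5: 372   i=6: 313   i=7: 95
  i=8: 173   i=9: 270   i=10: 246   i=11: 276
  i=12: 44   i=13: 334
Match at i=13, j=18: n = 13·20 + 18 = 278.

278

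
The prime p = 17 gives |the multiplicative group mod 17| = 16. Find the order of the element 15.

8

The order of 15 must divide p − 1 = 16 = 2^4.
Divisors: 1, 2, 4, 8, 16.
Check each in increasing order: 15^1 ≡ 15;  15^2 ≡ 4;  15^4 ≡ 16;  15^8 ≡ 1.
Smallest exponent giving 1 is 8.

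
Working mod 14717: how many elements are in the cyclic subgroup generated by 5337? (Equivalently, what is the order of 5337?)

The order of 5337 must divide p − 1 = 14716 = 2^2 · 13 · 283.
Divisors: 1, 2, 4, 13, 26, 52, 283, 566, 1132, 3679, 7358, 14716.
Check each in increasing order: 5337^1 ≡ 5337;  5337^2 ≡ 6174;  5337^4 ≡ 1246;  5337^13 ≡ 13299;  5337^26 ≡ 9212;  5337^52 ≡ 2722;  5337^283 ≡ 6698;  5337^566 ≡ 5788;  5337^1132 ≡ 5052;  5337^3679 ≡ 13468;  5337^7358 ≡ 14716;  5337^14716 ≡ 1.
Smallest exponent giving 1 is 14716.

14716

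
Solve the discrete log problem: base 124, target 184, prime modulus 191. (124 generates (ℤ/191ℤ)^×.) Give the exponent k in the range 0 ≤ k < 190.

Baby-step giant-step with m = ceil(sqrt(190)) = 14.
Baby table (124^j mod 191 for j=0..13):
  0:1  1:124  2:96  3:62  4:48  5:31  6:24  7:111
  8:12  9:151  10:6  11:171  12:3  13:181
Giant step factor: 124^(-14) ≡ 128 (mod 191).
Scan 184·128^i mod 191 for i = 0, 1, …:
  i=0: 184   i=1: 59   i=2: 103   i=3: 5
  i=4: 67   i=5: 172   i=6: 51   i=7: 34
  i=8: 150   i=9: 100   i=10: 3
Match at i=10, j=12: k = 10·14 + 12 = 152.

152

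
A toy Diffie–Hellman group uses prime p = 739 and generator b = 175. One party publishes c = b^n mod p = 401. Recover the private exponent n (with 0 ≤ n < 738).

Baby-step giant-step with m = ceil(sqrt(738)) = 28.
Baby table (175^j mod 739 for j=0..27):
  0:1  1:175  2:326  3:147  4:599  5:626  6:178  7:112
  8:386  9:301  10:206  11:578  12:646  13:722  14:720  15:370
  16:457  17:163  18:443  19:669  20:313  21:89  22:56  23:193
  24:520  25:103  26:289  27:323
Giant step factor: 175^(-28) ≡ 565 (mod 739).
Scan 401·565^i mod 739 for i = 0, 1, …:
  i=0: 401   i=1: 431   i=2: 384   i=3: 433
  i=4: 36   i=5: 387   i=6: 650   i=7: 706
  i=8: 569   i=9: 20     …   i=18: 130
  i=19: 289
Match at i=19, j=26: n = 19·28 + 26 = 558.

558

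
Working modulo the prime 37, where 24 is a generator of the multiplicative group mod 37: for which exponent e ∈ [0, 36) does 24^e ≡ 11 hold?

6

Successive powers of 24 modulo 37:
  24^0=1  24^1=24  24^2=21  24^3=23  24^4=34  24^5=2
  24^6=11
So 24^6 ≡ 11 (mod 37), giving e = 6.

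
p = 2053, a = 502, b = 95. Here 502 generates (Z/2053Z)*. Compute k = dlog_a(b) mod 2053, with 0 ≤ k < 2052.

1947

Baby-step giant-step with m = ceil(sqrt(2052)) = 46.
Baby table (502^j mod 2053 for j=0..45):
  0:1  1:502  2:1538  3:148  4:388  5:1794  6:1374  7:1993
  8:675  9:105  10:1385  11:1356  12:1169  13:1733  14:1547  15:560
  16:1912  17:1073  18:760  19:1715  20:723  21:1618  22:1301  23:248
  24:1316  25:1619  26:1803  27:1786  28:1464  29:2007  30:1544  31:1107
  32:1404  33:629  34:1649  35:439  36:707  37:1798  38:1329  39:1986
  40:1267  41:1657  42:349  43:693  44:929  45:327
Giant step factor: 502^(-46) ≡ 931 (mod 2053).
Scan 95·931^i mod 2053 for i = 0, 1, …:
  i=0: 95   i=1: 166   i=2: 571   i=3: 1927
  i=4: 1768   i=5: 1555   i=6: 340   i=7: 378
  i=8: 855   i=9: 1494     …   i=41: 1112
  i=42: 560
Match at i=42, j=15: k = 42·46 + 15 = 1947.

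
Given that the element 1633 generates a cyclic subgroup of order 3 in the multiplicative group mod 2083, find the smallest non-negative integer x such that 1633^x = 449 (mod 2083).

2

Successive powers of 1633 modulo 2083:
  1633^0=1  1633^1=1633  1633^2=449
So 1633^2 ≡ 449 (mod 2083), giving x = 2.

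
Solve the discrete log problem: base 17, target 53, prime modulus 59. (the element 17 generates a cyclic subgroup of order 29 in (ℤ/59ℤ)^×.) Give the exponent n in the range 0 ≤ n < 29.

2

Successive powers of 17 modulo 59:
  17^0=1  17^1=17  17^2=53
So 17^2 ≡ 53 (mod 59), giving n = 2.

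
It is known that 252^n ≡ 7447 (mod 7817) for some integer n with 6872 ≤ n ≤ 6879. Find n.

Compute 252^6872 mod 7817 = 5238, then multiply by 252 repeatedly:
  252^6872=5238  252^6873=6720  252^6874=4968  252^6875=1216  252^6876=1569
  252^6877=4538  252^6878=2294  252^6879=7447
Found 7447 at exponent 6879.

6879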